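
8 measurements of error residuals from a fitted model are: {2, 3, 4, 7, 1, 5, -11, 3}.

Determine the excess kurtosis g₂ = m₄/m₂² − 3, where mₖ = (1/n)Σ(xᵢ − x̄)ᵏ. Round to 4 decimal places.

1.9813

x̄ = 1.7500
Σ(xᵢ − x̄)² = 209.5000 ⇒ m₂ = 26.18750
Σ(xᵢ − x̄)⁴ = 27328.6563 ⇒ m₄ = 3416.08203
m₂² = 685.78516
g₂ = m₄/m₂² − 3 = 4.98127 − 3 ≈ 1.9813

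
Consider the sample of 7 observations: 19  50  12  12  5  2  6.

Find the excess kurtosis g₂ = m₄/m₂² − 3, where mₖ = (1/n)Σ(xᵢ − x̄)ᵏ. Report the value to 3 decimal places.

1.122

x̄ = 15.1429
Σ(xᵢ − x̄)² = 1608.8571 ⇒ m₂ = 229.83673
Σ(xᵢ − x̄)⁴ = 1524099.7259 ⇒ m₄ = 217728.53228
m₂² = 52824.92461
g₂ = m₄/m₂² − 3 = 4.12170 − 3 ≈ 1.122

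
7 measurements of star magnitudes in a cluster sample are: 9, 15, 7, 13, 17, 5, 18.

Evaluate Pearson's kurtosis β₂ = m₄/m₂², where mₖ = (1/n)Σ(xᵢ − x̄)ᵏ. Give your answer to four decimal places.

1.5083

x̄ = 12.0000
Σ(xᵢ − x̄)² = 154.0000 ⇒ m₂ = 22.00000
Σ(xᵢ − x̄)⁴ = 5110.0000 ⇒ m₄ = 730.00000
m₂² = 484.00000
β₂ = m₄/m₂² = 730.00000 / 484.00000 ≈ 1.5083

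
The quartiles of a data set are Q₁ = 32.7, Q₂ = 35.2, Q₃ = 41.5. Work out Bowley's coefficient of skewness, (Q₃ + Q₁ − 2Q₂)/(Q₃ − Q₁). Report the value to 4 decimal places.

0.4318

numerator: Q₃ + Q₁ − 2Q₂ = 41.5 + 32.7 − 2×35.2 = 3.8000
denominator: Q₃ − Q₁ = 41.5 − 32.7 = 8.8000
Bowley skewness = 3.8000 / 8.8000 ≈ 0.4318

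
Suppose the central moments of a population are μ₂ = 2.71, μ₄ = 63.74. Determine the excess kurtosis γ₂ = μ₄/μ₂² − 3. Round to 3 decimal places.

μ₂² = 2.71² = 7.34410
μ₄/μ₂² = 63.74 / 7.34410 = 8.67908
γ₂ = 8.67908 − 3 ≈ 5.679

5.679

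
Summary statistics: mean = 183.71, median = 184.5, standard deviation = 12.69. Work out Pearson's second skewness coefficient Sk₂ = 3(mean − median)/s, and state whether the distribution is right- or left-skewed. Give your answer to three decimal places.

-0.187, left-skewed

Sk₂ = 3(183.71 − 184.5) / 12.69 = 3 × -0.7900 / 12.69
    = -2.3700 / 12.69 ≈ -0.187
Sk₂ < 0 ⇒ mean < median ⇒ left-skewed (negative skew).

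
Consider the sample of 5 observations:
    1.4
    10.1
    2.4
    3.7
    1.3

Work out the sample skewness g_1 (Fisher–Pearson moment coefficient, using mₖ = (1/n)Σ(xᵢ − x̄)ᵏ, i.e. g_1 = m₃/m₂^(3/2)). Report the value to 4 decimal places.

1.2573

x̄ = (1.4 + 10.1 + 2.4 + 3.7 + 1.3) / 5 = 3.7800
deviations (xᵢ − x̄): -2.3800, 6.3200, -1.3800, -0.0800, -2.4800
Σ(xᵢ − x̄)² = 53.6680 ⇒ m₂ = 53.6680/5 = 10.73360
Σ(xᵢ − x̄)³ = 221.0731 ⇒ m₃ = 221.0731/5 = 44.21462
m₂^(3/2) = 10.73360^(1.5) = 35.16561
g_1 = m₃ / m₂^(3/2) = 44.21462 / 35.16561 ≈ 1.2573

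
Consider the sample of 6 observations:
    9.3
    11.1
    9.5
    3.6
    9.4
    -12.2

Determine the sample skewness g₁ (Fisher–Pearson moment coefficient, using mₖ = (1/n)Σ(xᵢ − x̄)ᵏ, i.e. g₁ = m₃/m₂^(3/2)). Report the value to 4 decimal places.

-1.4920

x̄ = (9.3 + 11.1 + 9.5 + 3.6 + 9.4 - 12.2) / 6 = 5.1167
deviations (xᵢ − x̄): 4.1833, 5.9833, 4.3833, -1.5167, 4.2833, -17.3167
Σ(xᵢ − x̄)² = 393.0283 ⇒ m₂ = 393.0283/6 = 65.50472
Σ(xᵢ − x̄)³ = -4745.9644 ⇒ m₃ = -4745.9644/6 = -790.99407
m₂^(3/2) = 65.50472^(1.5) = 530.16239
g₁ = m₃ / m₂^(3/2) = -790.99407 / 530.16239 ≈ -1.4920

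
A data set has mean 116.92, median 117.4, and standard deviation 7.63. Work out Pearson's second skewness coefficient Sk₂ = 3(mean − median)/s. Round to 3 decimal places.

-0.189

Sk₂ = 3(116.92 − 117.4) / 7.63 = 3 × -0.4800 / 7.63
    = -1.4400 / 7.63 ≈ -0.189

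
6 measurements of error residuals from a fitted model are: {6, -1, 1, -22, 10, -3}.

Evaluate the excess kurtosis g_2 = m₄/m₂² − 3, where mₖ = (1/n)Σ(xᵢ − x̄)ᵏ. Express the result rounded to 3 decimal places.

0.105

x̄ = -1.5000
Σ(xᵢ − x̄)² = 617.5000 ⇒ m₂ = 102.91667
Σ(xᵢ − x̄)⁴ = 197308.3750 ⇒ m₄ = 32884.72917
m₂² = 10591.84028
g_2 = m₄/m₂² − 3 = 3.10472 − 3 ≈ 0.105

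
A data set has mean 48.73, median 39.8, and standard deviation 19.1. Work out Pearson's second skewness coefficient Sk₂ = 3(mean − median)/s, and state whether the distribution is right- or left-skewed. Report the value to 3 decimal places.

1.403, right-skewed

Sk₂ = 3(48.73 − 39.8) / 19.1 = 3 × 8.9300 / 19.1
    = 26.7900 / 19.1 ≈ 1.403
Sk₂ > 0 ⇒ mean > median ⇒ right-skewed (positive skew).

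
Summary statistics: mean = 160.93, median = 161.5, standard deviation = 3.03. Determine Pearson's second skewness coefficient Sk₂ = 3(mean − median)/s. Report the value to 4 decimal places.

Sk₂ = 3(160.93 − 161.5) / 3.03 = 3 × -0.5700 / 3.03
    = -1.7100 / 3.03 ≈ -0.5644

-0.5644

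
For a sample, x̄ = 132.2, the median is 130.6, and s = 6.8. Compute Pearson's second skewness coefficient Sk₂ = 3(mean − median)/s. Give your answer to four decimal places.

0.7059

Sk₂ = 3(132.2 − 130.6) / 6.8 = 3 × 1.6000 / 6.8
    = 4.8000 / 6.8 ≈ 0.7059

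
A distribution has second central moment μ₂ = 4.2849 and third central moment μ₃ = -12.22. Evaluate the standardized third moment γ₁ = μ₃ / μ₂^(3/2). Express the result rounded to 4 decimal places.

σ = √μ₂ = √4.2849 = 2.07000
σ³ = μ₂^(3/2) = 8.86974
γ₁ = μ₃/σ³ = -12.22 / 8.86974 ≈ -1.3777

-1.3777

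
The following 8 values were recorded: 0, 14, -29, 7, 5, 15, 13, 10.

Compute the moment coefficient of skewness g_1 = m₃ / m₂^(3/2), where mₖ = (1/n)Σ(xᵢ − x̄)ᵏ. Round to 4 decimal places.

-1.7552

x̄ = (0 + 14 - 29 + 7 + 5 + 15 + 13 + 10) / 8 = 4.3750
deviations (xᵢ − x̄): -4.3750, 9.6250, -33.3750, 2.6250, 0.6250, 10.6250, 8.6250, 5.6250
Σ(xᵢ − x̄)² = 1451.8750 ⇒ m₂ = 1451.8750/8 = 181.48438
Σ(xᵢ − x̄)³ = -34330.7813 ⇒ m₃ = -34330.7813/8 = -4291.34766
m₂^(3/2) = 181.48438^(1.5) = 2444.88739
g_1 = m₃ / m₂^(3/2) = -4291.34766 / 2444.88739 ≈ -1.7552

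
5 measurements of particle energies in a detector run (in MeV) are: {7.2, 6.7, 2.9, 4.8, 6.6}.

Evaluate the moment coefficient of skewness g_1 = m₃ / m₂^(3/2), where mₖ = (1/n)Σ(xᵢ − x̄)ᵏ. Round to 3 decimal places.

-0.756

x̄ = (7.2 + 6.7 + 2.9 + 4.8 + 6.6) / 5 = 5.6400
deviations (xᵢ − x̄): 1.5600, 1.0600, -2.7400, -0.8400, 0.9600
Σ(xᵢ − x̄)² = 12.6920 ⇒ m₂ = 12.6920/5 = 2.53840
Σ(xᵢ − x̄)³ = -15.2914 ⇒ m₃ = -15.2914/5 = -3.05827
m₂^(3/2) = 2.53840^(1.5) = 4.04427
g_1 = m₃ / m₂^(3/2) = -3.05827 / 4.04427 ≈ -0.756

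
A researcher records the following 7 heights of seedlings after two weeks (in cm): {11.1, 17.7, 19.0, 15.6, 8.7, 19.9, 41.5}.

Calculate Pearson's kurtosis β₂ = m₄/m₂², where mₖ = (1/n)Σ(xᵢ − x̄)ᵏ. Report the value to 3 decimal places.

3.966

x̄ = 19.0714
Σ(xᵢ − x̄)² = 688.7743 ⇒ m₂ = 98.39633
Σ(xᵢ − x̄)⁴ = 268807.6508 ⇒ m₄ = 38401.09298
m₂² = 9681.83707
β₂ = m₄/m₂² = 38401.09298 / 9681.83707 ≈ 3.966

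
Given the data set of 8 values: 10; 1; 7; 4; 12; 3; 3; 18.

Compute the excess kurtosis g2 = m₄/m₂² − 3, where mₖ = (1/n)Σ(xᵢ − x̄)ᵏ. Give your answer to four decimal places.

-0.5801

x̄ = 7.2500
Σ(xᵢ − x̄)² = 231.5000 ⇒ m₂ = 28.93750
Σ(xᵢ − x̄)⁴ = 16210.9063 ⇒ m₄ = 2026.36328
m₂² = 837.37891
g2 = m₄/m₂² − 3 = 2.41989 − 3 ≈ -0.5801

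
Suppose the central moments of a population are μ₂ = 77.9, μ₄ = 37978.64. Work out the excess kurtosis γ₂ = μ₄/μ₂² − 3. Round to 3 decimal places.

3.258

μ₂² = 77.9² = 6068.41000
μ₄/μ₂² = 37978.64 / 6068.41000 = 6.25842
γ₂ = 6.25842 − 3 ≈ 3.258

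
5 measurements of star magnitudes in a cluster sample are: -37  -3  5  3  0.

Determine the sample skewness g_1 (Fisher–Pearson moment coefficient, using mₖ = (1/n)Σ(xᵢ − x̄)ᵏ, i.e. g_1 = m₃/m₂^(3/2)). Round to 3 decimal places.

x̄ = (-37 - 3 + 5 + 3 + 0) / 5 = -6.4000
deviations (xᵢ − x̄): -30.6000, 3.4000, 11.4000, 9.4000, 6.4000
Σ(xᵢ − x̄)² = 1207.2000 ⇒ m₂ = 1207.2000/5 = 241.44000
Σ(xᵢ − x̄)³ = -26039.0400 ⇒ m₃ = -26039.0400/5 = -5207.80800
m₂^(3/2) = 241.44000^(1.5) = 3751.57673
g_1 = m₃ / m₂^(3/2) = -5207.80800 / 3751.57673 ≈ -1.388

-1.388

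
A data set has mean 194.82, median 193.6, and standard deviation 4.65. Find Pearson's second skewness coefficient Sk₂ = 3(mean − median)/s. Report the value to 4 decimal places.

0.7871

Sk₂ = 3(194.82 − 193.6) / 4.65 = 3 × 1.2200 / 4.65
    = 3.6600 / 4.65 ≈ 0.7871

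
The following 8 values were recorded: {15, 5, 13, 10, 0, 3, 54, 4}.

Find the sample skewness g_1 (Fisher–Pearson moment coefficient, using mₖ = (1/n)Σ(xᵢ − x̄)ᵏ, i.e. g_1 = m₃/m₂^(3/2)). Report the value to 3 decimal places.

x̄ = (15 + 5 + 13 + 10 + 0 + 3 + 54 + 4) / 8 = 13.0000
deviations (xᵢ − x̄): 2.0000, -8.0000, 0.0000, -3.0000, -13.0000, -10.0000, 41.0000, -9.0000
Σ(xᵢ − x̄)² = 2108.0000 ⇒ m₂ = 2108.0000/8 = 263.50000
Σ(xᵢ − x̄)³ = 64464.0000 ⇒ m₃ = 64464.0000/8 = 8058.00000
m₂^(3/2) = 263.50000^(1.5) = 4277.31199
g_1 = m₃ / m₂^(3/2) = 8058.00000 / 4277.31199 ≈ 1.884

1.884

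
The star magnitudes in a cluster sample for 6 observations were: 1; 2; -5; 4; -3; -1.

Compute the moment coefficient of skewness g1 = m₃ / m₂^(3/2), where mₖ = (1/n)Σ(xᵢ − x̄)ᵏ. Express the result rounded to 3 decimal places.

x̄ = (1 + 2 - 5 + 4 - 3 - 1) / 6 = -0.3333
deviations (xᵢ − x̄): 1.3333, 2.3333, -4.6667, 4.3333, -2.6667, -0.6667
Σ(xᵢ − x̄)² = 55.3333 ⇒ m₂ = 55.3333/6 = 9.22222
Σ(xᵢ − x̄)³ = -24.4444 ⇒ m₃ = -24.4444/6 = -4.07407
m₂^(3/2) = 9.22222^(1.5) = 28.00615
g1 = m₃ / m₂^(3/2) = -4.07407 / 28.00615 ≈ -0.145

-0.145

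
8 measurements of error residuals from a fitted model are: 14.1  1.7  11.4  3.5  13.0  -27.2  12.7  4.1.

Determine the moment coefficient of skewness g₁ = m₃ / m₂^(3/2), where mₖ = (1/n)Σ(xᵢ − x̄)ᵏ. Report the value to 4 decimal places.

-1.7165

x̄ = (14.1 + 1.7 + 11.4 + 3.5 + 13.0 - 27.2 + 12.7 + 4.1) / 8 = 4.1625
deviations (xᵢ − x̄): 9.9375, -2.4625, 7.2375, -0.6625, 8.8375, -31.3625, 8.5375, -0.0625
Σ(xᵢ − x̄)² = 1292.2387 ⇒ m₂ = 1292.2387/8 = 161.52984
Σ(xᵢ − x̄)³ = -28190.5917 ⇒ m₃ = -28190.5917/8 = -3523.82396
m₂^(3/2) = 161.52984^(1.5) = 2052.95372
g₁ = m₃ / m₂^(3/2) = -3523.82396 / 2052.95372 ≈ -1.7165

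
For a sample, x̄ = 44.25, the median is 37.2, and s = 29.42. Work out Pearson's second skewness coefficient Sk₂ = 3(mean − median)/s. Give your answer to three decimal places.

Sk₂ = 3(44.25 − 37.2) / 29.42 = 3 × 7.0500 / 29.42
    = 21.1500 / 29.42 ≈ 0.719

0.719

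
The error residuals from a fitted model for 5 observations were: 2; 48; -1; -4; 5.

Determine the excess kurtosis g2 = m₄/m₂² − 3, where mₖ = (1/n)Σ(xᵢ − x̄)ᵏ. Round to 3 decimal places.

0.131

x̄ = 10.0000
Σ(xᵢ − x̄)² = 1850.0000 ⇒ m₂ = 370.00000
Σ(xᵢ − x̄)⁴ = 2142914.0000 ⇒ m₄ = 428582.80000
m₂² = 136900.00000
g2 = m₄/m₂² − 3 = 3.13063 − 3 ≈ 0.131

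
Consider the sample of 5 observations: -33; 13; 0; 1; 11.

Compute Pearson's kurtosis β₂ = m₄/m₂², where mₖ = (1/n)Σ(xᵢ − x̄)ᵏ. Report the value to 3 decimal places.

2.789

x̄ = -1.6000
Σ(xᵢ − x̄)² = 1367.2000 ⇒ m₂ = 273.44000
Σ(xᵢ − x̄)⁴ = 1042811.2960 ⇒ m₄ = 208562.25920
m₂² = 74769.43360
β₂ = m₄/m₂² = 208562.25920 / 74769.43360 ≈ 2.789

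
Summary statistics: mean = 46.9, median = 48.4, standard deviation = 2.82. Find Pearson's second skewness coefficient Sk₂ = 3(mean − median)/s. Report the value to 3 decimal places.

Sk₂ = 3(46.9 − 48.4) / 2.82 = 3 × -1.5000 / 2.82
    = -4.5000 / 2.82 ≈ -1.596

-1.596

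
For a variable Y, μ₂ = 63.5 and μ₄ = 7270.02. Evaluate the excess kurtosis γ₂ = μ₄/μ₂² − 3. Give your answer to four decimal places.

μ₂² = 63.5² = 4032.25000
μ₄/μ₂² = 7270.02 / 4032.25000 = 1.80297
γ₂ = 1.80297 − 3 ≈ -1.1970

-1.1970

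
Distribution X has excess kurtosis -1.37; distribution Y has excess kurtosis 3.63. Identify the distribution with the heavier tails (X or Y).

Y

Higher excess kurtosis ⇒ heavier tails relative to the normal distribution.
-1.37 vs 3.63: the larger is 3.63, so Y has heavier tails. (Y is leptokurtic — heavier-than-normal tails; the other is platykurtic.)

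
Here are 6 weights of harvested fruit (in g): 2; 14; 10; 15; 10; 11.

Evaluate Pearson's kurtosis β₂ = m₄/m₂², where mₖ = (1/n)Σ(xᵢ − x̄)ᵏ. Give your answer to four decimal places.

x̄ = 10.3333
Σ(xᵢ − x̄)² = 105.3333 ⇒ m₂ = 17.55556
Σ(xᵢ − x̄)⁴ = 5477.7778 ⇒ m₄ = 912.96296
m₂² = 308.19753
β₂ = m₄/m₂² = 912.96296 / 308.19753 ≈ 2.9623

2.9623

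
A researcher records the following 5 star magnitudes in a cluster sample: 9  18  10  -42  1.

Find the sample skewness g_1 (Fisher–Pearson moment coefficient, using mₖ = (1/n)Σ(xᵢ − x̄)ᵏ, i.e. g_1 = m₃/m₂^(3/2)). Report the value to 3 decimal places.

x̄ = (9 + 18 + 10 - 42 + 1) / 5 = -0.8000
deviations (xᵢ − x̄): 9.8000, 18.8000, 10.8000, -41.2000, 1.8000
Σ(xᵢ − x̄)² = 2266.8000 ⇒ m₂ = 2266.8000/5 = 453.36000
Σ(xᵢ − x̄)³ = -61083.1200 ⇒ m₃ = -61083.1200/5 = -12216.62400
m₂^(3/2) = 453.36000^(1.5) = 9653.05542
g_1 = m₃ / m₂^(3/2) = -12216.62400 / 9653.05542 ≈ -1.266

-1.266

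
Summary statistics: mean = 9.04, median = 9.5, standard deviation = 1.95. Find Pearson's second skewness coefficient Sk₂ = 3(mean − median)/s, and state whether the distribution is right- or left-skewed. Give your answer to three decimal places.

Sk₂ = 3(9.04 − 9.5) / 1.95 = 3 × -0.4600 / 1.95
    = -1.3800 / 1.95 ≈ -0.708
Sk₂ < 0 ⇒ mean < median ⇒ left-skewed (negative skew).

-0.708, left-skewed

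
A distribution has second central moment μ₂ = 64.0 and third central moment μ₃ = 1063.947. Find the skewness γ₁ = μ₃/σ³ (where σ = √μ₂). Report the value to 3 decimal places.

2.078

σ = √μ₂ = √64.0 = 8.00000
σ³ = μ₂^(3/2) = 512.00000
γ₁ = μ₃/σ³ = 1063.947 / 512.00000 ≈ 2.078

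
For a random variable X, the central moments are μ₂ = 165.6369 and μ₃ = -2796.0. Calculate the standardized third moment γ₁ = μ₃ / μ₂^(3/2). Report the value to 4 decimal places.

-1.3116

σ = √μ₂ = √165.6369 = 12.87000
σ³ = μ₂^(3/2) = 2131.74690
γ₁ = μ₃/σ³ = -2796.0 / 2131.74690 ≈ -1.3116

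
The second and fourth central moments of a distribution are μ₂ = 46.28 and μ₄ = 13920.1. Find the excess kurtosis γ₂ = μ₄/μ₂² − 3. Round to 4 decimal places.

3.4991

μ₂² = 46.28² = 2141.83840
μ₄/μ₂² = 13920.1 / 2141.83840 = 6.49914
γ₂ = 6.49914 − 3 ≈ 3.4991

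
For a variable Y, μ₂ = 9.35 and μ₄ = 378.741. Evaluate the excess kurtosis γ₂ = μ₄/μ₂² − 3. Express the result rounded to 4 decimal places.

1.3323

μ₂² = 9.35² = 87.42250
μ₄/μ₂² = 378.741 / 87.42250 = 4.33231
γ₂ = 4.33231 − 3 ≈ 1.3323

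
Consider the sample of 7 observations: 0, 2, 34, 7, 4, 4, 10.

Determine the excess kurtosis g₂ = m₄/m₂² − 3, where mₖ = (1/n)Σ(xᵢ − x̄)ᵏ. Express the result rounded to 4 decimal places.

x̄ = 8.7143
Σ(xᵢ − x̄)² = 809.4286 ⇒ m₂ = 115.63265
Σ(xᵢ − x̄)⁴ = 417588.8805 ⇒ m₄ = 59655.55435
m₂² = 13370.91045
g₂ = m₄/m₂² − 3 = 4.46159 − 3 ≈ 1.4616

1.4616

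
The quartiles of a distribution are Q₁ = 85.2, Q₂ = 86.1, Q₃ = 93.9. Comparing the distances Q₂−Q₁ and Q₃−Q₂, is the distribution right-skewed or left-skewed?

Q₂ − Q₁ = 0.9;  Q₃ − Q₂ = 7.8
Q₃ − Q₂ > Q₂ − Q₁ ⇒ the upper half is more spread out ⇒ right-skewed.

right-skewed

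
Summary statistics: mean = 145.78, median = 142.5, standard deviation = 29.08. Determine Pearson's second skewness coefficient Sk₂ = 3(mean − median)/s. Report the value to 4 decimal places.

Sk₂ = 3(145.78 − 142.5) / 29.08 = 3 × 3.2800 / 29.08
    = 9.8400 / 29.08 ≈ 0.3384

0.3384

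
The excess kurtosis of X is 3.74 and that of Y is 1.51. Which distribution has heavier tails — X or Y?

Higher excess kurtosis ⇒ heavier tails relative to the normal distribution.
3.74 vs 1.51: the larger is 3.74, so X has heavier tails.

X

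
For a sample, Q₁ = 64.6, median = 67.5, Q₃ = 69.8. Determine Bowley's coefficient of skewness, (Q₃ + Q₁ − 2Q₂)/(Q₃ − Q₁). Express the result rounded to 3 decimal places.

-0.115

numerator: Q₃ + Q₁ − 2Q₂ = 69.8 + 64.6 − 2×67.5 = -0.6000
denominator: Q₃ − Q₁ = 69.8 − 64.6 = 5.2000
Bowley skewness = -0.6000 / 5.2000 ≈ -0.115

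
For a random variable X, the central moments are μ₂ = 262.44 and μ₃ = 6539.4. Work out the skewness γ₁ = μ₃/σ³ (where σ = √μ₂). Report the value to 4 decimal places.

σ = √μ₂ = √262.44 = 16.20000
σ³ = μ₂^(3/2) = 4251.52800
γ₁ = μ₃/σ³ = 6539.4 / 4251.52800 ≈ 1.5381

1.5381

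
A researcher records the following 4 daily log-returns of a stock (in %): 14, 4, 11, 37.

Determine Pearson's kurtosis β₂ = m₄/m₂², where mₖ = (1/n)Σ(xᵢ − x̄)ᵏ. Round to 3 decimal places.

x̄ = 16.5000
Σ(xᵢ − x̄)² = 613.0000 ⇒ m₂ = 153.25000
Σ(xᵢ − x̄)⁴ = 201978.2500 ⇒ m₄ = 50494.56250
m₂² = 23485.56250
β₂ = m₄/m₂² = 50494.56250 / 23485.56250 ≈ 2.150

2.150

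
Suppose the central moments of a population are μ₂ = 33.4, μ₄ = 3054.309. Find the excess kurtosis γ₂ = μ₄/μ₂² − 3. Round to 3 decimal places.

-0.262

μ₂² = 33.4² = 1115.56000
μ₄/μ₂² = 3054.309 / 1115.56000 = 2.73792
γ₂ = 2.73792 − 3 ≈ -0.262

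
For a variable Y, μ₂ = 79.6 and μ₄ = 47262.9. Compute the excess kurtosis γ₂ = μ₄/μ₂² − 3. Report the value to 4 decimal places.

4.4592

μ₂² = 79.6² = 6336.16000
μ₄/μ₂² = 47262.9 / 6336.16000 = 7.45923
γ₂ = 7.45923 − 3 ≈ 4.4592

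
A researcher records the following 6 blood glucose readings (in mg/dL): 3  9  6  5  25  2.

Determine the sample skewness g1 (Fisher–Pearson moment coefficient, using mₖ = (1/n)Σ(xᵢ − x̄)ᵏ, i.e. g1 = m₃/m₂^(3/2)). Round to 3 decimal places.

1.476

x̄ = (3 + 9 + 6 + 5 + 25 + 2) / 6 = 8.3333
deviations (xᵢ − x̄): -5.3333, 0.6667, -2.3333, -3.3333, 16.6667, -6.3333
Σ(xᵢ − x̄)² = 363.3333 ⇒ m₂ = 363.3333/6 = 60.55556
Σ(xᵢ − x̄)³ = 4174.4444 ⇒ m₃ = 4174.4444/6 = 695.74074
m₂^(3/2) = 60.55556^(1.5) = 471.22789
g1 = m₃ / m₂^(3/2) = 695.74074 / 471.22789 ≈ 1.476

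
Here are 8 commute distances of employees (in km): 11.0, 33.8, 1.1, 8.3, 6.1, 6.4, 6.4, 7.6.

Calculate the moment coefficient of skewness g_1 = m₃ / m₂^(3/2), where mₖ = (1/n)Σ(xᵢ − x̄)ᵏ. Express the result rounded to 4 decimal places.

1.9121

x̄ = (11.0 + 33.8 + 1.1 + 8.3 + 6.1 + 6.4 + 6.4 + 7.6) / 8 = 10.0875
deviations (xᵢ − x̄): 0.9125, 23.7125, -8.9875, -1.7875, -3.9875, -3.6875, -3.6875, -2.4875
Σ(xᵢ − x̄)² = 696.3688 ⇒ m₂ = 696.3688/8 = 87.04609
Σ(xᵢ − x̄)³ = 12423.1328 ⇒ m₃ = 12423.1328/8 = 1552.89161
m₂^(3/2) = 87.04609^(1.5) = 812.12696
g_1 = m₃ / m₂^(3/2) = 1552.89161 / 812.12696 ≈ 1.9121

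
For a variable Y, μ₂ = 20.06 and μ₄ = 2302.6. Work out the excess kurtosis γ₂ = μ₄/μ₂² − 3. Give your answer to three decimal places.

2.722

μ₂² = 20.06² = 402.40360
μ₄/μ₂² = 2302.6 / 402.40360 = 5.72212
γ₂ = 5.72212 − 3 ≈ 2.722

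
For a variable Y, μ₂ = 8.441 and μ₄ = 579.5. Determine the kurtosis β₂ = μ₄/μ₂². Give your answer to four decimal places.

μ₂² = 8.441² = 71.25048
μ₄/μ₂² = 579.5 / 71.25048 = 8.13328
β₂ ≈ 8.1333

8.1333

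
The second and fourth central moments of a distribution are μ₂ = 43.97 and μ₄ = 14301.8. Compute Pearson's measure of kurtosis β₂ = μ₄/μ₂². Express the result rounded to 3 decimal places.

7.397

μ₂² = 43.97² = 1933.36090
μ₄/μ₂² = 14301.8 / 1933.36090 = 7.39738
β₂ ≈ 7.397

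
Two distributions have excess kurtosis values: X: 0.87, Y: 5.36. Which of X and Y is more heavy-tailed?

Higher excess kurtosis ⇒ heavier tails relative to the normal distribution.
0.87 vs 5.36: the larger is 5.36, so Y has heavier tails.

Y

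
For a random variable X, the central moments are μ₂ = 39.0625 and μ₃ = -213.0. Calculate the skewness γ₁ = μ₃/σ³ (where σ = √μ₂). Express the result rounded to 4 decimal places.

σ = √μ₂ = √39.0625 = 6.25000
σ³ = μ₂^(3/2) = 244.14063
γ₁ = μ₃/σ³ = -213.0 / 244.14063 ≈ -0.8724

-0.8724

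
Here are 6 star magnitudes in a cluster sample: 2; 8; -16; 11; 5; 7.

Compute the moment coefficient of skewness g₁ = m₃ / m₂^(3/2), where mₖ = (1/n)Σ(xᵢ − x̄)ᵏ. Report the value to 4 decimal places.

-1.4183

x̄ = (2 + 8 - 16 + 11 + 5 + 7) / 6 = 2.8333
deviations (xᵢ − x̄): -0.8333, 5.1667, -18.8333, 8.1667, 2.1667, 4.1667
Σ(xᵢ − x̄)² = 470.8333 ⇒ m₂ = 470.8333/6 = 78.47222
Σ(xᵢ − x̄)³ = -5915.5556 ⇒ m₃ = -5915.5556/6 = -985.92593
m₂^(3/2) = 78.47222^(1.5) = 695.14264
g₁ = m₃ / m₂^(3/2) = -985.92593 / 695.14264 ≈ -1.4183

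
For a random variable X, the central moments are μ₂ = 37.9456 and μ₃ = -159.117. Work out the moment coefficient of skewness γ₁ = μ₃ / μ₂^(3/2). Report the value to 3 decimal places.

σ = √μ₂ = √37.9456 = 6.16000
σ³ = μ₂^(3/2) = 233.74490
γ₁ = μ₃/σ³ = -159.117 / 233.74490 ≈ -0.681

-0.681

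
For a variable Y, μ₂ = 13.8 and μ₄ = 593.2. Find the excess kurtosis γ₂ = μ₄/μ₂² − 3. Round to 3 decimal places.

μ₂² = 13.8² = 190.44000
μ₄/μ₂² = 593.2 / 190.44000 = 3.11489
γ₂ = 3.11489 − 3 ≈ 0.115

0.115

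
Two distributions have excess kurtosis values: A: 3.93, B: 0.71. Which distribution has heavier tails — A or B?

A

Higher excess kurtosis ⇒ heavier tails relative to the normal distribution.
3.93 vs 0.71: the larger is 3.93, so A has heavier tails.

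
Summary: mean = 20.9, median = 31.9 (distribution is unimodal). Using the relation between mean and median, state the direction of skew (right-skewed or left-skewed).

left-skewed

mean − median = 20.9 − 31.9 = -11.0
mean < median ⇒ the longer tail is on the left ⇒ left-skewed (negatively skewed).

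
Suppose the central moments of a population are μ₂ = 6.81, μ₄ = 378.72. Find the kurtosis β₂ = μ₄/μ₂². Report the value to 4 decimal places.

μ₂² = 6.81² = 46.37610
μ₄/μ₂² = 378.72 / 46.37610 = 8.16628
β₂ ≈ 8.1663

8.1663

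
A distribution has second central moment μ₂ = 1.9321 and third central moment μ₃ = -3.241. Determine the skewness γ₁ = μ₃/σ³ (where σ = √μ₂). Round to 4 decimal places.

-1.2068

σ = √μ₂ = √1.9321 = 1.39000
σ³ = μ₂^(3/2) = 2.68562
γ₁ = μ₃/σ³ = -3.241 / 2.68562 ≈ -1.2068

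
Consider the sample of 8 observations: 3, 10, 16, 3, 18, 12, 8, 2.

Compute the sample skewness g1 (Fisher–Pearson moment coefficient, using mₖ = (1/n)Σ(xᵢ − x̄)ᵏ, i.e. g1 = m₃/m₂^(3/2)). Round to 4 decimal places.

0.2161

x̄ = (3 + 10 + 16 + 3 + 18 + 12 + 8 + 2) / 8 = 9.0000
deviations (xᵢ − x̄): -6.0000, 1.0000, 7.0000, -6.0000, 9.0000, 3.0000, -1.0000, -7.0000
Σ(xᵢ − x̄)² = 262.0000 ⇒ m₂ = 262.0000/8 = 32.75000
Σ(xᵢ − x̄)³ = 324.0000 ⇒ m₃ = 324.0000/8 = 40.50000
m₂^(3/2) = 32.75000^(1.5) = 187.42044
g1 = m₃ / m₂^(3/2) = 40.50000 / 187.42044 ≈ 0.2161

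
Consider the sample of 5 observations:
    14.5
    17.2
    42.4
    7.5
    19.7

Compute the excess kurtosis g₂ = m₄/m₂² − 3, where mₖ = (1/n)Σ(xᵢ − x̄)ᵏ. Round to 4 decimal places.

-0.2329

x̄ = 20.2600
Σ(xᵢ − x̄)² = 695.8520 ⇒ m₂ = 139.17040
Σ(xᵢ − x̄)⁴ = 267974.1396 ⇒ m₄ = 53594.82792
m₂² = 19368.40024
g₂ = m₄/m₂² − 3 = 2.76713 − 3 ≈ -0.2329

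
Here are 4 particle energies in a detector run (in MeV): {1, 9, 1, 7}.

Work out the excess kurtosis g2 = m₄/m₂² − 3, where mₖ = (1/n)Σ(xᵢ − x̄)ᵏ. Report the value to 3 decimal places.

-1.848

x̄ = 4.5000
Σ(xᵢ − x̄)² = 51.0000 ⇒ m₂ = 12.75000
Σ(xᵢ − x̄)⁴ = 749.2500 ⇒ m₄ = 187.31250
m₂² = 162.56250
g2 = m₄/m₂² − 3 = 1.15225 − 3 ≈ -1.848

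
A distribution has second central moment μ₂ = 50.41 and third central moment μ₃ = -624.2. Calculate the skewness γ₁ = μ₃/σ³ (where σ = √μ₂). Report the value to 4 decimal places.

σ = √μ₂ = √50.41 = 7.10000
σ³ = μ₂^(3/2) = 357.91100
γ₁ = μ₃/σ³ = -624.2 / 357.91100 ≈ -1.7440

-1.7440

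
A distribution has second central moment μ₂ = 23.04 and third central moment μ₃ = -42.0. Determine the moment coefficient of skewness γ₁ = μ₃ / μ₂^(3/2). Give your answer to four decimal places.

σ = √μ₂ = √23.04 = 4.80000
σ³ = μ₂^(3/2) = 110.59200
γ₁ = μ₃/σ³ = -42.0 / 110.59200 ≈ -0.3798

-0.3798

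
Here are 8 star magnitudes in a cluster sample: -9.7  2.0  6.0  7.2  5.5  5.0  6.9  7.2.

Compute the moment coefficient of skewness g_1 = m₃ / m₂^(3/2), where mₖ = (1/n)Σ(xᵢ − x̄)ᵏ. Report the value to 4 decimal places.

x̄ = (-9.7 + 2.0 + 6.0 + 7.2 + 5.5 + 5.0 + 6.9 + 7.2) / 8 = 3.7625
deviations (xᵢ − x̄): -13.4625, -1.7625, 2.2375, 3.4375, 1.7375, 1.2375, 3.1375, 3.4375
Σ(xᵢ − x̄)² = 227.3787 ⇒ m₂ = 227.3787/8 = 28.42234
Σ(xᵢ − x̄)³ = -2314.9385 ⇒ m₃ = -2314.9385/8 = -289.36731
m₂^(3/2) = 28.42234^(1.5) = 151.52693
g_1 = m₃ / m₂^(3/2) = -289.36731 / 151.52693 ≈ -1.9097

-1.9097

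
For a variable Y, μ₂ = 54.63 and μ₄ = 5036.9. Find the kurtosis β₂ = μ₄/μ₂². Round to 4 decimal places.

1.6877

μ₂² = 54.63² = 2984.43690
μ₄/μ₂² = 5036.9 / 2984.43690 = 1.68772
β₂ ≈ 1.6877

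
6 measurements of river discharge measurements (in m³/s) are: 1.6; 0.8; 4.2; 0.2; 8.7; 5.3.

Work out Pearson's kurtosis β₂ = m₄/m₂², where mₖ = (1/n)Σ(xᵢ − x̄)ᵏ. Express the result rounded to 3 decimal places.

2.038

x̄ = 3.4667
Σ(xᵢ − x̄)² = 52.5533 ⇒ m₂ = 8.75889
Σ(xᵢ − x̄)⁴ = 938.2585 ⇒ m₄ = 156.37642
m₂² = 76.71813
β₂ = m₄/m₂² = 156.37642 / 76.71813 ≈ 2.038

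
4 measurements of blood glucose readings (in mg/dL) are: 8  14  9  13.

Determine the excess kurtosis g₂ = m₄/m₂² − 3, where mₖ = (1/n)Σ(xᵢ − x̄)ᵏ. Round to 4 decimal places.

-1.8521

x̄ = 11.0000
Σ(xᵢ − x̄)² = 26.0000 ⇒ m₂ = 6.50000
Σ(xᵢ − x̄)⁴ = 194.0000 ⇒ m₄ = 48.50000
m₂² = 42.25000
g₂ = m₄/m₂² − 3 = 1.14793 − 3 ≈ -1.8521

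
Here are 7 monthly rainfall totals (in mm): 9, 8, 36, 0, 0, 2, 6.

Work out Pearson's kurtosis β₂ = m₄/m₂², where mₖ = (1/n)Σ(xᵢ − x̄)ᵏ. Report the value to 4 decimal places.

x̄ = 8.7143
Σ(xᵢ − x̄)² = 949.4286 ⇒ m₂ = 135.63265
Σ(xᵢ − x̄)⁴ = 567915.7376 ⇒ m₄ = 81130.81966
m₂² = 18396.21658
β₂ = m₄/m₂² = 81130.81966 / 18396.21658 ≈ 4.4102

4.4102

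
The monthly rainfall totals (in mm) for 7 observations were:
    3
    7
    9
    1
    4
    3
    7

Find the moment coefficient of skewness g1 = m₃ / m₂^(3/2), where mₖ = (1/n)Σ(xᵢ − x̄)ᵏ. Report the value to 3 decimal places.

x̄ = (3 + 7 + 9 + 1 + 4 + 3 + 7) / 7 = 4.8571
deviations (xᵢ − x̄): -1.8571, 2.1429, 4.1429, -3.8571, -0.8571, -1.8571, 2.1429
Σ(xᵢ − x̄)² = 48.8571 ⇒ m₂ = 48.8571/7 = 6.97959
Σ(xᵢ − x̄)³ = 19.9592 ⇒ m₃ = 19.9592/7 = 2.85131
m₂^(3/2) = 6.97959^(1.5) = 18.43933
g1 = m₃ / m₂^(3/2) = 2.85131 / 18.43933 ≈ 0.155

0.155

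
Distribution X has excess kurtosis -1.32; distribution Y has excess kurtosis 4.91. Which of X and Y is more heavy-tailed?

Higher excess kurtosis ⇒ heavier tails relative to the normal distribution.
-1.32 vs 4.91: the larger is 4.91, so Y has heavier tails. (Y is leptokurtic — heavier-than-normal tails; the other is platykurtic.)

Y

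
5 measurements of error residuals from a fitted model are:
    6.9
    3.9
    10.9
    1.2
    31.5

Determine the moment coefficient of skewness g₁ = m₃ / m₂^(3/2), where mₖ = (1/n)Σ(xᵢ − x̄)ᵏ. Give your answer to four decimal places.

1.1832

x̄ = (6.9 + 3.9 + 10.9 + 1.2 + 31.5) / 5 = 10.8800
deviations (xᵢ − x̄): -3.9800, -6.9800, 0.0200, -9.6800, 20.6200
Σ(xᵢ − x̄)² = 583.4480 ⇒ m₂ = 583.4480/5 = 116.68960
Σ(xᵢ − x̄)³ = 7457.1499 ⇒ m₃ = 7457.1499/5 = 1491.42998
m₂^(3/2) = 116.68960^(1.5) = 1260.51561
g₁ = m₃ / m₂^(3/2) = 1491.42998 / 1260.51561 ≈ 1.1832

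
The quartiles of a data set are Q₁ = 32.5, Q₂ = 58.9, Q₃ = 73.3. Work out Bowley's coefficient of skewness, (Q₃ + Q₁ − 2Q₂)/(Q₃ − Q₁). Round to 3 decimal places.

numerator: Q₃ + Q₁ − 2Q₂ = 73.3 + 32.5 − 2×58.9 = -12.0000
denominator: Q₃ − Q₁ = 73.3 − 32.5 = 40.8000
Bowley skewness = -12.0000 / 40.8000 ≈ -0.294

-0.294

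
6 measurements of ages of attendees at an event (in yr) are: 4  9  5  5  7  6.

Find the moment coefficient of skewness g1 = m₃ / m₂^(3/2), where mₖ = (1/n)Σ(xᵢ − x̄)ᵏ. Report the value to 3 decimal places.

x̄ = (4 + 9 + 5 + 5 + 7 + 6) / 6 = 6.0000
deviations (xᵢ − x̄): -2.0000, 3.0000, -1.0000, -1.0000, 1.0000, 0.0000
Σ(xᵢ − x̄)² = 16.0000 ⇒ m₂ = 16.0000/6 = 2.66667
Σ(xᵢ − x̄)³ = 18.0000 ⇒ m₃ = 18.0000/6 = 3.00000
m₂^(3/2) = 2.66667^(1.5) = 4.35465
g1 = m₃ / m₂^(3/2) = 3.00000 / 4.35465 ≈ 0.689

0.689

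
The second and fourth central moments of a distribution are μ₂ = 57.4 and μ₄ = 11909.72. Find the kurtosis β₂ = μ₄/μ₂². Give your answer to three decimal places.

μ₂² = 57.4² = 3294.76000
μ₄/μ₂² = 11909.72 / 3294.76000 = 3.61475
β₂ ≈ 3.615

3.615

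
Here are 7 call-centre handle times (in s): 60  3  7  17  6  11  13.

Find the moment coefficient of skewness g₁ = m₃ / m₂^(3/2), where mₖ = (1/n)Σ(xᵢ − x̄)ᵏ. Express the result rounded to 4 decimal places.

1.8057

x̄ = (60 + 3 + 7 + 17 + 6 + 11 + 13) / 7 = 16.7143
deviations (xᵢ − x̄): 43.2857, -13.7143, -9.7143, 0.2857, -10.7143, -5.7143, -3.7143
Σ(xᵢ − x̄)² = 2317.4286 ⇒ m₂ = 2317.4286/7 = 331.06122
Σ(xᵢ − x̄)³ = 76138.5306 ⇒ m₃ = 76138.5306/7 = 10876.93294
m₂^(3/2) = 331.06122^(1.5) = 6023.68809
g₁ = m₃ / m₂^(3/2) = 10876.93294 / 6023.68809 ≈ 1.8057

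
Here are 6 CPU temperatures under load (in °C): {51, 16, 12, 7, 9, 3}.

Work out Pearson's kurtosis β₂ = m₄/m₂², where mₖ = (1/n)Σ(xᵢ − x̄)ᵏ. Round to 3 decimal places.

x̄ = 16.3333
Σ(xᵢ − x̄)² = 1539.3333 ⇒ m₂ = 256.55556
Σ(xᵢ − x̄)⁴ = 1486707.7778 ⇒ m₄ = 247784.62963
m₂² = 65820.75309
β₂ = m₄/m₂² = 247784.62963 / 65820.75309 ≈ 3.765

3.765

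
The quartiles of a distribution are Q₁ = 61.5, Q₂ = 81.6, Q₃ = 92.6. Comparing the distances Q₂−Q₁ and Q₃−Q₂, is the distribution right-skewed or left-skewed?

Q₂ − Q₁ = 20.1;  Q₃ − Q₂ = 11.0
Q₂ − Q₁ > Q₃ − Q₂ ⇒ the lower half is more spread out ⇒ left-skewed.

left-skewed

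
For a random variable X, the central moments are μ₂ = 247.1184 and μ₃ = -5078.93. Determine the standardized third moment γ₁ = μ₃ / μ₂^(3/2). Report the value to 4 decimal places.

σ = √μ₂ = √247.1184 = 15.72000
σ³ = μ₂^(3/2) = 3884.70125
γ₁ = μ₃/σ³ = -5078.93 / 3884.70125 ≈ -1.3074

-1.3074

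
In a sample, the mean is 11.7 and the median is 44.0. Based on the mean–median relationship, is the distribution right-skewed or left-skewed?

left-skewed

mean − median = 11.7 − 44.0 = -32.3
mean < median ⇒ the longer tail is on the left ⇒ left-skewed (negatively skewed).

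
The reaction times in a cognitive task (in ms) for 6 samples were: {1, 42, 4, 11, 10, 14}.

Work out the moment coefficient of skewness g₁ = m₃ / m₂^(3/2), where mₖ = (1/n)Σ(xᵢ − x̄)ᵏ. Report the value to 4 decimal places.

x̄ = (1 + 42 + 4 + 11 + 10 + 14) / 6 = 13.6667
deviations (xᵢ − x̄): -12.6667, 28.3333, -9.6667, -2.6667, -3.6667, 0.3333
Σ(xᵢ − x̄)² = 1077.3333 ⇒ m₂ = 1077.3333/6 = 179.55556
Σ(xᵢ − x̄)³ = 19741.5556 ⇒ m₃ = 19741.5556/6 = 3290.25926
m₂^(3/2) = 179.55556^(1.5) = 2406.01467
g₁ = m₃ / m₂^(3/2) = 3290.25926 / 2406.01467 ≈ 1.3675

1.3675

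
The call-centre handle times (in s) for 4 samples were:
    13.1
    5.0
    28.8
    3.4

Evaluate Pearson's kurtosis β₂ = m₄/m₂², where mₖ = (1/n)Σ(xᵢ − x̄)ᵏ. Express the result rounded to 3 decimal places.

x̄ = 12.5750
Σ(xᵢ − x̄)² = 405.0875 ⇒ m₂ = 101.27188
Σ(xᵢ − x̄)⁴ = 79679.8813 ⇒ m₄ = 19919.97032
m₂² = 10255.99267
β₂ = m₄/m₂² = 19919.97032 / 10255.99267 ≈ 1.942

1.942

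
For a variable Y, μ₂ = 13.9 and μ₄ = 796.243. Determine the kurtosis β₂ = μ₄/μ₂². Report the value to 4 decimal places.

μ₂² = 13.9² = 193.21000
μ₄/μ₂² = 796.243 / 193.21000 = 4.12113
β₂ ≈ 4.1211

4.1211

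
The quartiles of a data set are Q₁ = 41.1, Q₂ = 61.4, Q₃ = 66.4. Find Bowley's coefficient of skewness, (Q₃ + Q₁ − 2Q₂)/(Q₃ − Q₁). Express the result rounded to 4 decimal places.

-0.6047

numerator: Q₃ + Q₁ − 2Q₂ = 66.4 + 41.1 − 2×61.4 = -15.3000
denominator: Q₃ − Q₁ = 66.4 − 41.1 = 25.3000
Bowley skewness = -15.3000 / 25.3000 ≈ -0.6047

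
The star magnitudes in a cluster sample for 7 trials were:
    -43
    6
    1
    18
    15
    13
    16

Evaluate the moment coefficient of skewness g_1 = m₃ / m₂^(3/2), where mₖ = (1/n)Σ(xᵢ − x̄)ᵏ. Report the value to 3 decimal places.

x̄ = (-43 + 6 + 1 + 18 + 15 + 13 + 16) / 7 = 3.7143
deviations (xᵢ − x̄): -46.7143, 2.2857, -2.7143, 14.2857, 11.2857, 9.2857, 12.2857
Σ(xᵢ − x̄)² = 2763.4286 ⇒ m₂ = 2763.4286/7 = 394.77551
Σ(xᵢ − x̄)³ = -94941.1837 ⇒ m₃ = -94941.1837/7 = -13563.02624
m₂^(3/2) = 394.77551^(1.5) = 7843.77821
g_1 = m₃ / m₂^(3/2) = -13563.02624 / 7843.77821 ≈ -1.729

-1.729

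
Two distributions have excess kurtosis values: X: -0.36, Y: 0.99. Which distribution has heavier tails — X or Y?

Higher excess kurtosis ⇒ heavier tails relative to the normal distribution.
-0.36 vs 0.99: the larger is 0.99, so Y has heavier tails. (Y is leptokurtic — heavier-than-normal tails; the other is platykurtic.)

Y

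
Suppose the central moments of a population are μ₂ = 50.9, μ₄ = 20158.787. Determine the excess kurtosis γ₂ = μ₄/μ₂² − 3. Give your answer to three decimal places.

μ₂² = 50.9² = 2590.81000
μ₄/μ₂² = 20158.787 / 2590.81000 = 7.78088
γ₂ = 7.78088 − 3 ≈ 4.781

4.781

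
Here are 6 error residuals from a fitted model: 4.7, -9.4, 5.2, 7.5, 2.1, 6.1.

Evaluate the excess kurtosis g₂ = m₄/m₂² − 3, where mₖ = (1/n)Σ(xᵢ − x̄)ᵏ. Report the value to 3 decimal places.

0.620

x̄ = 2.7000
Σ(xᵢ − x̄)² = 191.6200 ⇒ m₂ = 31.93667
Σ(xᵢ − x̄)⁴ = 22155.5554 ⇒ m₄ = 3692.59257
m₂² = 1019.95068
g₂ = m₄/m₂² − 3 = 3.62036 − 3 ≈ 0.620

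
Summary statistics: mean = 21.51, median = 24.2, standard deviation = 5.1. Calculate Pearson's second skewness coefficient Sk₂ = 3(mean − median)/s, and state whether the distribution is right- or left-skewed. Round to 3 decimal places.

Sk₂ = 3(21.51 − 24.2) / 5.1 = 3 × -2.6900 / 5.1
    = -8.0700 / 5.1 ≈ -1.582
Sk₂ < 0 ⇒ mean < median ⇒ left-skewed (negative skew).

-1.582, left-skewed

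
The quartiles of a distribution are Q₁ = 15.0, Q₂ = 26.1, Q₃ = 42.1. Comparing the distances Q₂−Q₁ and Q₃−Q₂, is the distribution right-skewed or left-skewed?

Q₂ − Q₁ = 11.1;  Q₃ − Q₂ = 16.0
Q₃ − Q₂ > Q₂ − Q₁ ⇒ the upper half is more spread out ⇒ right-skewed.

right-skewed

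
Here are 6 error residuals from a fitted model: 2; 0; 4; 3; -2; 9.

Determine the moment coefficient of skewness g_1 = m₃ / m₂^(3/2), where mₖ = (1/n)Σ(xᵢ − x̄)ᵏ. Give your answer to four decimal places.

x̄ = (2 + 0 + 4 + 3 - 2 + 9) / 6 = 2.6667
deviations (xᵢ − x̄): -0.6667, -2.6667, 1.3333, 0.3333, -4.6667, 6.3333
Σ(xᵢ − x̄)² = 71.3333 ⇒ m₂ = 71.3333/6 = 11.88889
Σ(xᵢ − x̄)³ = 135.5556 ⇒ m₃ = 135.5556/6 = 22.59259
m₂^(3/2) = 11.88889^(1.5) = 40.99321
g_1 = m₃ / m₂^(3/2) = 22.59259 / 40.99321 ≈ 0.5511

0.5511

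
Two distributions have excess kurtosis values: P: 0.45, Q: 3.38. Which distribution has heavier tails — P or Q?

Higher excess kurtosis ⇒ heavier tails relative to the normal distribution.
0.45 vs 3.38: the larger is 3.38, so Q has heavier tails.

Q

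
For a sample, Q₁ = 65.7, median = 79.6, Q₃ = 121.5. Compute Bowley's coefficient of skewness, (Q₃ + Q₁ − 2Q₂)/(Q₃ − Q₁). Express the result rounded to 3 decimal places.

numerator: Q₃ + Q₁ − 2Q₂ = 121.5 + 65.7 − 2×79.6 = 28.0000
denominator: Q₃ − Q₁ = 121.5 − 65.7 = 55.8000
Bowley skewness = 28.0000 / 55.8000 ≈ 0.502

0.502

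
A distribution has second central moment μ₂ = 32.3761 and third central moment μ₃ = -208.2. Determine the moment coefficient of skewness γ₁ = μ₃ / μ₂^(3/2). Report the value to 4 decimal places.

-1.1302

σ = √μ₂ = √32.3761 = 5.69000
σ³ = μ₂^(3/2) = 184.22001
γ₁ = μ₃/σ³ = -208.2 / 184.22001 ≈ -1.1302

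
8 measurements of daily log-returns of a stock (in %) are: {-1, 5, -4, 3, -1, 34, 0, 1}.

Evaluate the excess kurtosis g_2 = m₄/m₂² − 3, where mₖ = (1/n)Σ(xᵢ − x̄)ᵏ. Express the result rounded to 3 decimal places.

2.591

x̄ = 4.6250
Σ(xᵢ − x̄)² = 1037.8750 ⇒ m₂ = 129.73438
Σ(xᵢ − x̄)⁴ = 752753.6816 ⇒ m₄ = 94094.21021
m₂² = 16831.00806
g_2 = m₄/m₂² − 3 = 5.59053 − 3 ≈ 2.591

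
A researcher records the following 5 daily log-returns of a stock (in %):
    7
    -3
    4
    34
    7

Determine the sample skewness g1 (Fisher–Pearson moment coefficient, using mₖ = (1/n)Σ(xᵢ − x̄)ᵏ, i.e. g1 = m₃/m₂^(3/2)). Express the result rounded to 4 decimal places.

1.1723

x̄ = (7 - 3 + 4 + 34 + 7) / 5 = 9.8000
deviations (xᵢ − x̄): -2.8000, -12.8000, -5.8000, 24.2000, -2.8000
Σ(xᵢ − x̄)² = 798.8000 ⇒ m₂ = 798.8000/5 = 159.76000
Σ(xᵢ − x̄)³ = 11836.3200 ⇒ m₃ = 11836.3200/5 = 2367.26400
m₂^(3/2) = 159.76000^(1.5) = 2019.30573
g1 = m₃ / m₂^(3/2) = 2367.26400 / 2019.30573 ≈ 1.1723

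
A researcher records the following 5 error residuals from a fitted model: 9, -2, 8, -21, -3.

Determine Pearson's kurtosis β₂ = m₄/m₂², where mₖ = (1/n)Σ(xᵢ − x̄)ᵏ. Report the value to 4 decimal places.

2.3366

x̄ = -1.8000
Σ(xᵢ − x̄)² = 582.8000 ⇒ m₂ = 116.56000
Σ(xᵢ − x̄)⁴ = 158726.0960 ⇒ m₄ = 31745.21920
m₂² = 13586.23360
β₂ = m₄/m₂² = 31745.21920 / 13586.23360 ≈ 2.3366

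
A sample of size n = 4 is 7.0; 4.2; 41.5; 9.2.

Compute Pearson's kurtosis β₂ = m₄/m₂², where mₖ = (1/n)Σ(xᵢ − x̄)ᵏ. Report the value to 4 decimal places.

x̄ = 15.4750
Σ(xᵢ − x̄)² = 915.6275 ⇒ m₂ = 228.90688
Σ(xᵢ − x̄)⁴ = 481606.4214 ⇒ m₄ = 120401.60535
m₂² = 52398.35742
β₂ = m₄/m₂² = 120401.60535 / 52398.35742 ≈ 2.2978

2.2978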